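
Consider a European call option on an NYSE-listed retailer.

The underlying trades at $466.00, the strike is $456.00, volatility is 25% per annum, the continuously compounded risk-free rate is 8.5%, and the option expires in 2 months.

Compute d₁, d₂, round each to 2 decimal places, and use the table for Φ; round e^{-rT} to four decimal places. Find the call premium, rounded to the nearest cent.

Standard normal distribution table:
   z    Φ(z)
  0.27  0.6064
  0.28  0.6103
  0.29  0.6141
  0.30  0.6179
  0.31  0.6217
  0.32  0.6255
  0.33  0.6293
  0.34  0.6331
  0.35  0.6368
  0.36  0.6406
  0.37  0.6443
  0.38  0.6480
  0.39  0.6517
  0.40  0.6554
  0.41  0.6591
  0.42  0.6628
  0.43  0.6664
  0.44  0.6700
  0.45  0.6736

σ√T = 0.25·√0.1667 = 0.1021
d₁ = [ln(466/456) + (0.085 + 0.25²/2)·0.1667] / 0.1021 = [0.0217 + 0.0194] / 0.1021 = 0.4024 ≈ 0.40
d₂ = d₁ − σ√T = 0.4024 − 0.1021 = 0.3003 ≈ 0.30
exp(−rT) = exp(−0.085·0.1667) = 0.9859
C = 466·N(0.40) − 456·0.9859·N(0.30) = 466·0.6554 − 456·0.9859·0.6179 = 305.4164 − 277.7896 = 27.6268

$27.63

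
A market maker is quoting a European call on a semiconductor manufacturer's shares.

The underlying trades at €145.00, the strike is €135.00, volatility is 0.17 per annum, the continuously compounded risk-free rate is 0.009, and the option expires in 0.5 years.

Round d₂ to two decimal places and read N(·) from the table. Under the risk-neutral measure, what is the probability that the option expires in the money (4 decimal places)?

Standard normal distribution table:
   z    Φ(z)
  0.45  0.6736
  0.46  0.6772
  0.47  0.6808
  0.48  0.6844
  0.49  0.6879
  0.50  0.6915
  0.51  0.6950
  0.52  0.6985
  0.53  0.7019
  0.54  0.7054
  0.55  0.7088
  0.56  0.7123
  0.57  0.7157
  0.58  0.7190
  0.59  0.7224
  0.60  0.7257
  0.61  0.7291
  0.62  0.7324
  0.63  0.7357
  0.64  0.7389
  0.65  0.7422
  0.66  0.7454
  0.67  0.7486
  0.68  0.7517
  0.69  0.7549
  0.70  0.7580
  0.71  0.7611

σ√T = 0.17 × 0.7071 = 0.1202
d₁ = [ln(145/135) + (0.009 + ½·0.17²)·0.5] / (σ√T) = (0.0715 + 0.0117) / 0.1202 = 0.6920 ⇒ 0.69
d₂ = 0.6920 − 0.1202 = 0.5718 ⇒ 0.57
Pr(exercise) under Q = N(d₂) = 0.7157

0.7157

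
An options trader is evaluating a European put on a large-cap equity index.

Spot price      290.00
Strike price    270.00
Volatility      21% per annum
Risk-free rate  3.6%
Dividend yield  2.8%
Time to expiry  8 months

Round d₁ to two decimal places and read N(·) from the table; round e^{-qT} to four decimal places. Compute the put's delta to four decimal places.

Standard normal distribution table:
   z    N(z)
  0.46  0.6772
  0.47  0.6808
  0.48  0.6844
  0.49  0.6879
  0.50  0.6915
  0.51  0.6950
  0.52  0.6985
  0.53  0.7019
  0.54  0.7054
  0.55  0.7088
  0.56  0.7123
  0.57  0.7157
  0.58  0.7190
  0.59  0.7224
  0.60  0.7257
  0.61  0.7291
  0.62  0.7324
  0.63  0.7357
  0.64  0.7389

T = 0.6667;  σ√T = 0.1715
d₁ = [ln(290/270) + (0.036 − 0.028 + 0.21²/2)·0.6667] / 0.1715 = [0.0715 + 0.0200] / 0.1715 = 0.5336 → 0.53
N(d₁) = N(0.53) = 0.7019
Δ_put = exp(−qT)·(N(d₁) − 1) = 0.9815·(0.7019 − 1) = -0.2926

-0.2926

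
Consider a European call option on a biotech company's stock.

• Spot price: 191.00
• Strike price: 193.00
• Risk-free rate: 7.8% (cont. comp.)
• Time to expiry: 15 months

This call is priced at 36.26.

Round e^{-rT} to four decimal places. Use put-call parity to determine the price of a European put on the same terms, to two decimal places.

exp(−rT) = exp(−0.078·1.25) = 0.9071
Put-call parity: C − P = S − K·e^(−rT) = 191 − 193·0.9071 = 191 − 175.0703 = 15.9297
P = C − (C − P) = 36.26 − (15.9297) = 20.3303

20.33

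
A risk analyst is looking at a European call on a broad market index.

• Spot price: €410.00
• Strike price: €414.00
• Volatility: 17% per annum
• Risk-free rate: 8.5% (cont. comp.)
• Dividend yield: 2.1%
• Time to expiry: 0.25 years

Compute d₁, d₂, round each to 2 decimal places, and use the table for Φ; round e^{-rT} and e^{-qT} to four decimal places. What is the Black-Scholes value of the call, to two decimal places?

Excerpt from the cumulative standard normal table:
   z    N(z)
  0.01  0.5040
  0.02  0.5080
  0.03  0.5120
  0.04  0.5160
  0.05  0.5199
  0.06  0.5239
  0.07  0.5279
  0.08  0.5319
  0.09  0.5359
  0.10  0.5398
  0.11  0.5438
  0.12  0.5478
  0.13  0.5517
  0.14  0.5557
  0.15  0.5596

σ√T = 0.17 × 0.5000 = 0.0850
d₁ = [ln(410/414) + (0.085 − 0.021 + 0.17²/2)·0.25] / 0.0850 = [-0.0097 + 0.0196] / 0.0850 = 0.1165 → 0.12
d₂ = d₁ − σ√T = 0.1165 − 0.0850 = 0.0315 → 0.03
e^(−qT) = e^(−0.021·0.25) = 0.9948;  e^(−rT) = e^(−0.085·0.25) = 0.9790
N(d₁) = N(0.12) = 0.5478;  N(d₂) = N(0.03) = 0.5120
C = 410·0.9948·0.5478 − 414·0.9790·0.5120 = 223.4301 − 207.5167 = 15.9134

€15.91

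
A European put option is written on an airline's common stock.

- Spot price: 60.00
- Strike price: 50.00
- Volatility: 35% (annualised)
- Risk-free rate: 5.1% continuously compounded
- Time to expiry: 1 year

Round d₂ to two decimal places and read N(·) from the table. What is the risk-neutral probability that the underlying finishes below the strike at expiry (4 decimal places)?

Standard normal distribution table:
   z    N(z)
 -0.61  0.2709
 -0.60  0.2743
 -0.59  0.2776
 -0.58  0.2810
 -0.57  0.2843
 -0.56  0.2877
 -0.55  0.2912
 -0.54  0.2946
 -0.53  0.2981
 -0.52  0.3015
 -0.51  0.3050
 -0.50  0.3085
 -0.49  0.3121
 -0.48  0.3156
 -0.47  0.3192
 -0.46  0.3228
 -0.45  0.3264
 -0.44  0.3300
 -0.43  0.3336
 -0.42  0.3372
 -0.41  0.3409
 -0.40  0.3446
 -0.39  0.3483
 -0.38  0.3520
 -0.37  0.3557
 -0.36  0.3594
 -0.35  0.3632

0.3121

σ√T = 0.35 × 1.0000 = 0.3500
d₁ = [ln(60/50) + (0.051 + ½·0.35²)·1] / (σ√T) = (0.1823 + 0.1122) / 0.3500 = 0.8416 → 0.84
d₂ = 0.8416 − 0.3500 = 0.4916 → 0.49
Risk-neutral Pr[S_T < K] = N(−d₂) = N(-0.49) = 0.3121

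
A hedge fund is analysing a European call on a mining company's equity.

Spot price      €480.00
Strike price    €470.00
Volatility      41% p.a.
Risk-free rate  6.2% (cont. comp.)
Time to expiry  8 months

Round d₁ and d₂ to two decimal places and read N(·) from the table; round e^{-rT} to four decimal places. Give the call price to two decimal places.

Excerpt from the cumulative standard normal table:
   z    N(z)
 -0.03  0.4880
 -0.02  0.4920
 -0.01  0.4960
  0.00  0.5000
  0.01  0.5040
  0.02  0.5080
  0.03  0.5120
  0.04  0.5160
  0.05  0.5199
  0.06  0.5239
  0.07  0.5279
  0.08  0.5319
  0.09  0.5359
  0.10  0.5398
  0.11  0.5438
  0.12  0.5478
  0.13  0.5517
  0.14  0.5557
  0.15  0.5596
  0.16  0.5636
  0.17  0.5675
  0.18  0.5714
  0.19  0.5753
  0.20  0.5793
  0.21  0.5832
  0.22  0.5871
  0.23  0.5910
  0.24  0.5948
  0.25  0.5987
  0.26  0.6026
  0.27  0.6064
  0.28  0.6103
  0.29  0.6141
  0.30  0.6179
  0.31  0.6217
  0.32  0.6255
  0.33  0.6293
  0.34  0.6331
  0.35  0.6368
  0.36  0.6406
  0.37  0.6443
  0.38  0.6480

T = 0.6667;  σ√T = 0.3348
d₁ = [ln(480/470) + (0.062 + 0.41²/2)·0.6667] / 0.3348 = [0.0211 + 0.0974] / 0.3348 = 0.3537 ≈ 0.35
d₂ = d₁ − σ√T = 0.3537 − 0.3348 = 0.0190 ≈ 0.02
exp(−rT) = exp(−0.062·0.6667) = 0.9595
N(d₁) = N(0.35) = 0.6368;  N(d₂) = N(0.02) = 0.5080
C = 480·0.6368 − 470·0.9595·0.5080 = 305.6640 − 229.0902 = 76.5738

€76.57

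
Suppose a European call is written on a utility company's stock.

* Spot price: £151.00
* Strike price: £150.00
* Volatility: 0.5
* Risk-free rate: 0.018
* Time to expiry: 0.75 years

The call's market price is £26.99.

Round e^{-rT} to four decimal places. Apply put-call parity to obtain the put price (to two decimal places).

exp(−rT) = exp(−0.018·0.75) = 0.9866
Put-call parity: C − P = S − K·e^(−rT) = 151 − 150·0.9866 = 151 − 147.9900 = 3.0100
P = C − (C − P) = 26.99 − (3.0100) = 23.9800

£23.98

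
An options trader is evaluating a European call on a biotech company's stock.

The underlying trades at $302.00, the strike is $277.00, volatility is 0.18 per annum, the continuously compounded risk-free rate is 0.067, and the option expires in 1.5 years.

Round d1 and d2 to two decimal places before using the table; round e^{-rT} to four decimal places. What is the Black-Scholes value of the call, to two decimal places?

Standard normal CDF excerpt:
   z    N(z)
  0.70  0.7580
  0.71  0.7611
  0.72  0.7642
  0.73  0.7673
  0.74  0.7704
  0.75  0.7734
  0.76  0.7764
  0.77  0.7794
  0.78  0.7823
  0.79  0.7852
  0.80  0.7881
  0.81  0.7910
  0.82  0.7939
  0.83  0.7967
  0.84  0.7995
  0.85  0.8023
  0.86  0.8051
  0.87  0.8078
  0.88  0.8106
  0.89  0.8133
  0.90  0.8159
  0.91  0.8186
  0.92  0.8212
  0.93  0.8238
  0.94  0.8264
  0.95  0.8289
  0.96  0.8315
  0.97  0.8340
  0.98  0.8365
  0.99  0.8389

$58.11

σ√T = 0.18 × 1.2247 = 0.2205
d₁ = [ln(302/277) + (0.067 + ½·0.18²)·1.5] / (σ√T) = (0.0864 + 0.1248) / 0.2205 = 0.9581 which rounds to 0.96
d₂ = 0.9581 − 0.2205 = 0.7376 which rounds to 0.74
e^(−rT) = e^(−0.067·1.5) = 0.9044
N(d₁) = N(0.96) = 0.8315;  N(d₂) = N(0.74) = 0.7704
C = 302·0.8315 − 277·0.9044·0.7704 = 251.1130 − 192.9997 = 58.1133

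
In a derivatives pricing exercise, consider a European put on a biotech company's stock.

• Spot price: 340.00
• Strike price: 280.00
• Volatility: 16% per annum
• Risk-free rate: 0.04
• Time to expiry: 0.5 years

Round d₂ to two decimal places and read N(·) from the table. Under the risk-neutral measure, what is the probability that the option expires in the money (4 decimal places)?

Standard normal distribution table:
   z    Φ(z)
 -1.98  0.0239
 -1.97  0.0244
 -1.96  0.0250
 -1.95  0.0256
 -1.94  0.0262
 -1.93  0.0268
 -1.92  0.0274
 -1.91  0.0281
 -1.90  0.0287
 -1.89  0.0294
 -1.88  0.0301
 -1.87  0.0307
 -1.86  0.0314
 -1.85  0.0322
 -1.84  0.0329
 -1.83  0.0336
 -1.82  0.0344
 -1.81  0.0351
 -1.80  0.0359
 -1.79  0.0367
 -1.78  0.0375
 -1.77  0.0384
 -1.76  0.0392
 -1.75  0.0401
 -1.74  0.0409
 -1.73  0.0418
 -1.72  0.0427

0.0329

σ√T = 0.16 × 0.7071 = 0.1131
d₁ = [ln(340/280) + (0.04 + 0.16²/2)·0.5] / 0.1131 = [0.1942 + 0.0264] / 0.1131 = 1.9495 → 1.95
d₂ = d₁ − σ√T = 1.9495 − 0.1131 = 1.8363 → 1.84
Risk-neutral Pr[S_T < K] = N(−d₂) = N(-1.84) = 0.0329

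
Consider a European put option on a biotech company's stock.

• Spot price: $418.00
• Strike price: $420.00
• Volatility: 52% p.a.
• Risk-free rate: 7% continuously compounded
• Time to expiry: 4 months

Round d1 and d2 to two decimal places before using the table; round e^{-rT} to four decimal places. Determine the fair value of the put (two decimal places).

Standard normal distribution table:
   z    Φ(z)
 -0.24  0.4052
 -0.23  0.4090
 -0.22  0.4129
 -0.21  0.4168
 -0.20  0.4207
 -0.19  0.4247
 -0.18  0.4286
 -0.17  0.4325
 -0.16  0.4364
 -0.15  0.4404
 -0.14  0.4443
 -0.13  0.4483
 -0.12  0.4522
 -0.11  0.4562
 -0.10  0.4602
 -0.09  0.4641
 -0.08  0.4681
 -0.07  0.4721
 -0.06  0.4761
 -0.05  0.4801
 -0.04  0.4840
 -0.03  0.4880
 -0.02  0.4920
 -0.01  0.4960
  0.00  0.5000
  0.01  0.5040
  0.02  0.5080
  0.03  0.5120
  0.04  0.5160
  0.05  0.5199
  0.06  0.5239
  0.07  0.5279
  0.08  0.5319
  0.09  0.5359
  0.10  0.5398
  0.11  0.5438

$45.66

σ√T = 0.52 × 0.5774 = 0.3002
d₁ = [ln(418/420) + (0.07 + ½·0.52²)·0.3333] / (σ√T) = (-0.0048 + 0.0684) / 0.3002 = 0.2119 ≈ 0.21
d₂ = 0.2119 − 0.3002 = -0.0883 ≈ -0.09
exp(−rT) = exp(−0.07·0.3333) = 0.9769
P = 420·0.9769·N(0.09) − 418·N(-0.21) = 420·0.9769·0.5359 − 418·0.4168 = 219.8787 − 174.2224 = 45.6563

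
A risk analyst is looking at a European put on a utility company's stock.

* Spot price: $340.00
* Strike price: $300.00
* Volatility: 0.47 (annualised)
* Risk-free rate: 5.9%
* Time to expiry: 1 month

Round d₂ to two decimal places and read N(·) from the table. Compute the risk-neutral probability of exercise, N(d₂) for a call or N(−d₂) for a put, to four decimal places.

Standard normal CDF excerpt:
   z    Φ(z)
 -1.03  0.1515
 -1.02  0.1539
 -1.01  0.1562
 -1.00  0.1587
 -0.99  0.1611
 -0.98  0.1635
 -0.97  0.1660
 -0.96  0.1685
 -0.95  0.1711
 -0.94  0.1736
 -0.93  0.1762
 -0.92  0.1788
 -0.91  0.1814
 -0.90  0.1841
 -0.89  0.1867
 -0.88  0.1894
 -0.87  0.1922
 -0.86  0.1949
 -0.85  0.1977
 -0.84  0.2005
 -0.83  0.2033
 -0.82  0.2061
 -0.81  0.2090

T = 0.08333;  σ√T = 0.1357
d₁ = [ln(340/300) + (0.059 + 0.47²/2)·0.08333] / 0.1357 = [0.1252 + 0.0141] / 0.1357 = 1.0266 → 1.03
d₂ = d₁ − σ√T = 1.0266 − 0.1357 = 0.8909 → 0.89
Pr(exercise) under Q = N(−d₂) = N(-0.89) = 0.1867

0.1867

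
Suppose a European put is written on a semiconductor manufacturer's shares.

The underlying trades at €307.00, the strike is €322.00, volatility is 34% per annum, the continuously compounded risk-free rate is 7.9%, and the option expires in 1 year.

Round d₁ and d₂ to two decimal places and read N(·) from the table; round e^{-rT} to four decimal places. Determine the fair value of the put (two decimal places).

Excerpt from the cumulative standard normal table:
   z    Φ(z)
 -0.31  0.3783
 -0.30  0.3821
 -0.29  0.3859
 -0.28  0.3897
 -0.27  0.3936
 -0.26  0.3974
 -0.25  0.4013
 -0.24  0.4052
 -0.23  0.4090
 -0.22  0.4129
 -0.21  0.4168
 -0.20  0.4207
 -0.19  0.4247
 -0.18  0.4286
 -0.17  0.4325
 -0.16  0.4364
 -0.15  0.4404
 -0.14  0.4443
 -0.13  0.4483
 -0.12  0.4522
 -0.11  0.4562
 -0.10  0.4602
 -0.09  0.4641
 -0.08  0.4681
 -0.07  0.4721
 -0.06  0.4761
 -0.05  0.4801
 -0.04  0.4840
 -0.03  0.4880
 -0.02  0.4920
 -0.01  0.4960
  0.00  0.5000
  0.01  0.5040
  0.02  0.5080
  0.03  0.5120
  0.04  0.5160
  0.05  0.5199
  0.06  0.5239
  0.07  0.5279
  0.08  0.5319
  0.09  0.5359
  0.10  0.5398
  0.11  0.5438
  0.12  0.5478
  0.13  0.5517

σ√T = 0.34·√1 = 0.3400
ln(S/K) + (r + σ²/2)T = ln(307/322) + (0.079 + 0.34²/2)·1 = -0.0477 + 0.1368 = 0.0891
d₁ = 0.0891 / 0.3400 = 0.2620 which rounds to 0.26
d₂ = d₁ − σ√T = 0.2620 − 0.3400 = -0.0780 which rounds to -0.08
e^(−rT) = e^(−0.079·1) = 0.9240
N(−d₂) = N(0.08) = 0.5319;  N(−d₁) = N(-0.26) = 0.3974
P = 322·0.9240·0.5319 − 307·0.3974 = 158.2551 − 122.0018 = 36.2533

€36.25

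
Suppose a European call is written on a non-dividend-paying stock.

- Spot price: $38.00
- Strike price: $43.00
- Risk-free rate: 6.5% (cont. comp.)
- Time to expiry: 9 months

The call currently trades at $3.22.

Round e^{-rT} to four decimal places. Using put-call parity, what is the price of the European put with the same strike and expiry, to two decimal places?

$6.17

e^(−rT) = e^(−0.065·0.75) = 0.9524
Put-call parity: C − P = S − K·e^(−rT) = 38 − 43·0.9524 = 38 − 40.9532 = -2.9532
P = C − (C − P) = 3.22 − (-2.9532) = 6.1732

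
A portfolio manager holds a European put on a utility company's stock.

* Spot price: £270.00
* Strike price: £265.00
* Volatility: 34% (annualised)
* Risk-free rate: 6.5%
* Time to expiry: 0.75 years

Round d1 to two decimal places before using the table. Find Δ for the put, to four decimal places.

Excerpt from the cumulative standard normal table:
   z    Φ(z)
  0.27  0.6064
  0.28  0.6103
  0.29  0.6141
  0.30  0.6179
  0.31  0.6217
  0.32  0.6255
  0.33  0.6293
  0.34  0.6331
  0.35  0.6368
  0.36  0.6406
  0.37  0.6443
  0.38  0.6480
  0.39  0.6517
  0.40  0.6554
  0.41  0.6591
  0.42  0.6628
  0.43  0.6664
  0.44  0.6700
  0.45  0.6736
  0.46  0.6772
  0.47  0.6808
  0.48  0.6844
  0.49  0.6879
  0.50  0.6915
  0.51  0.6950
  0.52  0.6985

σ√T = 0.34·√0.75 = 0.2944
ln(S/K) + (r + σ²/2)T = ln(270/265) + (0.065 + 0.34²/2)·0.75 = 0.0187 + 0.0921 = 0.1108
d₁ = 0.1108 / 0.2944 = 0.3763 → 0.38
N(d₁) = N(0.38) = 0.6480
Δ_put = N(d₁) − 1 = 0.6480 − 1 = -0.3520

-0.3520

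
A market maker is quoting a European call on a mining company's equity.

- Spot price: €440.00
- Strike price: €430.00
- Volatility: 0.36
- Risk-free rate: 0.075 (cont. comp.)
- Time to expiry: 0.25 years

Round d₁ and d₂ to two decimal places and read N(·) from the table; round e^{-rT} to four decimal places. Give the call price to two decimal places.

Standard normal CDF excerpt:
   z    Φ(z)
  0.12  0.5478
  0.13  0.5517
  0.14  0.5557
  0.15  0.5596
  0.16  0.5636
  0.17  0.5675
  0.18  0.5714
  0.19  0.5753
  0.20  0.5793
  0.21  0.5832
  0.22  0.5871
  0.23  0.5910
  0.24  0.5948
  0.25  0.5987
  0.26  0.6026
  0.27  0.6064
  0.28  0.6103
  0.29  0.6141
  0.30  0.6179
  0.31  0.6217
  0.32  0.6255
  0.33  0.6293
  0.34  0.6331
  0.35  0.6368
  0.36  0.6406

€40.71

σ√T = 0.36 × 0.5000 = 0.1800
d₁ = [ln(440/430) + (0.075 + 0.36²/2)·0.25] / 0.1800 = [0.0230 + 0.0349] / 0.1800 = 0.3219 ⇒ 0.32
d₂ = d₁ − σ√T = 0.3219 − 0.1800 = 0.1419 ⇒ 0.14
exp(−rT) = exp(−0.075·0.25) = 0.9814
N(d₁) = N(0.32) = 0.6255;  N(d₂) = N(0.14) = 0.5557
C = 440·0.6255 − 430·0.9814·0.5557 = 275.2200 − 234.5065 = 40.7135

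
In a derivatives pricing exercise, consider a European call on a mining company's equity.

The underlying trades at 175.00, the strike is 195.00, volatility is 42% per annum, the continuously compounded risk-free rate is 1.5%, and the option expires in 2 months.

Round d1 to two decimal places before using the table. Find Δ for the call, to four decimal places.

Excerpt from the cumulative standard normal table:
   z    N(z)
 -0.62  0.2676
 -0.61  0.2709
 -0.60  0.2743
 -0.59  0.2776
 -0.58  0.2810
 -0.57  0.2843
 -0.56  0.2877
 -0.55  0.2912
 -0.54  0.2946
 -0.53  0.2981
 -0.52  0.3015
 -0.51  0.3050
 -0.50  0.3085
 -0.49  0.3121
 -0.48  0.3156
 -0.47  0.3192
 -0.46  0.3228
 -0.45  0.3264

σ√T = 0.42 × 0.4082 = 0.1715
d₁ = [ln(175/195) + (0.015 + ½·0.42²)·0.1667] / (σ√T) = (-0.1082 + 0.0172) / 0.1715 = -0.5308 ⇒ -0.53
N(d₁) = N(-0.53) = 0.2981
Δ_call = N(d₁) = 0.2981

0.2981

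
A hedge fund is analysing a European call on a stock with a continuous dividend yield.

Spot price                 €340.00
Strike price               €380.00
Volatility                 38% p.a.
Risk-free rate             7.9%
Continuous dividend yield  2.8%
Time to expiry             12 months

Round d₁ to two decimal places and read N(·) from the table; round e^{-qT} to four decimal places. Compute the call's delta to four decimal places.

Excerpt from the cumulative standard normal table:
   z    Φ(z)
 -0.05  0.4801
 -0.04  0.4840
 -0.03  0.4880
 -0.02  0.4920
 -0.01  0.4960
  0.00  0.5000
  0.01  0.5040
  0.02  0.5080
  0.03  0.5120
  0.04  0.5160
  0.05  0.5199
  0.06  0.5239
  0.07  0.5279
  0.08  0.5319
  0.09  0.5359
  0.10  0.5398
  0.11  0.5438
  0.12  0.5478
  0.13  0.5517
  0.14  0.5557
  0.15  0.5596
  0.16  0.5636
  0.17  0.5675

T = 1;  σ√T = 0.3800
d₁ = [ln(340/380) + (0.079 − 0.028 + 0.38²/2)·1] / 0.3800 = [-0.1112 + 0.1232] / 0.3800 = 0.0315 ≈ 0.03
N(d₁) = N(0.03) = 0.5120
Δ_call = e^(−qT)·N(d₁) = 0.9724·0.5120 = 0.4979

0.4979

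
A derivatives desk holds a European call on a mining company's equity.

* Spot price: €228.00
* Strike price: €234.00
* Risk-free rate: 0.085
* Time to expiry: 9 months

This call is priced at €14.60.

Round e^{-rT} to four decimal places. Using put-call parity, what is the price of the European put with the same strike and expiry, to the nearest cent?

e^(−rT) = e^(−0.085·0.75) = 0.9382
Put-call parity: C − P = S − K·e^(−rT) = 228 − 234·0.9382 = 228 − 219.5388 = 8.4612
P = C − (C − P) = 14.60 − (8.4612) = 6.1388

€6.14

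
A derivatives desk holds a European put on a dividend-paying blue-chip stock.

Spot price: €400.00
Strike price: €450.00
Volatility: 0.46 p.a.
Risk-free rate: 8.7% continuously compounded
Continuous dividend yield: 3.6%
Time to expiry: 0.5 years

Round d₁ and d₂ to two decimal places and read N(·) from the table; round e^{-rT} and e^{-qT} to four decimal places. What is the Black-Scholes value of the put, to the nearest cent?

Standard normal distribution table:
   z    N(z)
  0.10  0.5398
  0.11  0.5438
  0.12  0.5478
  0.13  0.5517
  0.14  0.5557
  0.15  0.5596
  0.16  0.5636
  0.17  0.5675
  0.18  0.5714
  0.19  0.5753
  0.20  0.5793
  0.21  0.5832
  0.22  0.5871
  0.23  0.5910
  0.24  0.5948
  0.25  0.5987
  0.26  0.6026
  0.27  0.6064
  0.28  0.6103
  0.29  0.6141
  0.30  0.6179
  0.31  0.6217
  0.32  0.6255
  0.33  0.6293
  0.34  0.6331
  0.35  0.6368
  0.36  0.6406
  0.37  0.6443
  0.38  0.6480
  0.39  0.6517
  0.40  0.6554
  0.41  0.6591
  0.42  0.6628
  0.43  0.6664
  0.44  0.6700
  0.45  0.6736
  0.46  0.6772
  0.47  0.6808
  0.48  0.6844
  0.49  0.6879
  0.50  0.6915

€74.99

T = 0.5;  σ√T = 0.3253
ln(S/K) + (r − q + σ²/2)T = ln(400/450) + (0.087 − 0.036 + 0.46²/2)·0.5 = -0.1178 + 0.0784 = -0.0394
d₁ = -0.0394 / 0.3253 = -0.1211 which rounds to -0.12
d₂ = d₁ − σ√T = -0.1211 − 0.3253 = -0.4463 which rounds to -0.45
exp(−qT) = exp(−0.036·0.5) = 0.9822;  exp(−rT) = exp(−0.087·0.5) = 0.9574
N(−d₂) = N(0.45) = 0.6736;  N(−d₁) = N(0.12) = 0.5478
P = 450·0.9574·0.6736 − 400·0.9822·0.5478 = 290.2071 − 215.2197 = 74.9874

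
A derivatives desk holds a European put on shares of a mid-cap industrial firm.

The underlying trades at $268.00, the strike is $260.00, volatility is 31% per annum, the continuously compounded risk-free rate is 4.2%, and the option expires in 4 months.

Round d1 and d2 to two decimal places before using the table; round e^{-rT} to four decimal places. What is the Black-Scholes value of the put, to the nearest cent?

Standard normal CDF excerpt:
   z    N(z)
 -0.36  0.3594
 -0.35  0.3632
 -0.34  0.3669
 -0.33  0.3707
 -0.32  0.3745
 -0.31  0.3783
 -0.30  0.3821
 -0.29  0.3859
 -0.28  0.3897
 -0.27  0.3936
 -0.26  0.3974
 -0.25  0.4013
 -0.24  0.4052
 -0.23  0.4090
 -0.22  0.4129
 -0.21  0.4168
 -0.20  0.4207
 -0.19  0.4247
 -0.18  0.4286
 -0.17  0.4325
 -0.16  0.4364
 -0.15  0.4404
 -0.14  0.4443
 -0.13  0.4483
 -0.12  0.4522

$13.56

T = 0.3333;  σ√T = 0.1790
ln(S/K) + (r + σ²/2)T = ln(268/260) + (0.042 + 0.31²/2)·0.3333 = 0.0303 + 0.0300 = 0.0603
d₁ = 0.0603 / 0.1790 = 0.3370 ⇒ 0.34
d₂ = d₁ − σ√T = 0.3370 − 0.1790 = 0.1581 ⇒ 0.16
exp(−rT) = exp(−0.042·0.3333) = 0.9861
P = 260·0.9861·N(-0.16) − 268·N(-0.34) = 260·0.9861·0.4364 − 268·0.3669 = 111.8869 − 98.3292 = 13.5577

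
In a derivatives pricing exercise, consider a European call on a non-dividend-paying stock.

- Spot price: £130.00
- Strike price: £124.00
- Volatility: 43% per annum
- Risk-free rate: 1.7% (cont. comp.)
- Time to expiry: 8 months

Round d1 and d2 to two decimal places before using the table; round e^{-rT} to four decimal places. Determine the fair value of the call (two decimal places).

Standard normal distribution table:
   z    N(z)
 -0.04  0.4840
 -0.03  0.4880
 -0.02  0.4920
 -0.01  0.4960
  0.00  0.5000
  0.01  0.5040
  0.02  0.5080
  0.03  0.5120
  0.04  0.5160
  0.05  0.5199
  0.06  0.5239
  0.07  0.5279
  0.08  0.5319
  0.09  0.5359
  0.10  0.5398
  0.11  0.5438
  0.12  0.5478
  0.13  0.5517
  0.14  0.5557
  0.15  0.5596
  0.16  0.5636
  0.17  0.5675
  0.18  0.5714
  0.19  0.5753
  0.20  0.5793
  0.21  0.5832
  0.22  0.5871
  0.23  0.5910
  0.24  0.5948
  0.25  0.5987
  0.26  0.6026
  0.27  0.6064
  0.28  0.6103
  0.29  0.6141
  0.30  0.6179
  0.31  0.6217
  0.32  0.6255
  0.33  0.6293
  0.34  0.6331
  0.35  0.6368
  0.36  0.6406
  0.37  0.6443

£21.49

σ√T = 0.43 × 0.8165 = 0.3511
d₁ = [ln(130/124) + (0.017 + ½·0.43²)·0.6667] / (σ√T) = (0.0473 + 0.0730) / 0.3511 = 0.3424 → 0.34
d₂ = 0.3424 − 0.3511 = -0.0087 → -0.01
exp(−rT) = exp(−0.017·0.6667) = 0.9887
C = 130·N(0.34) − 124·0.9887·N(-0.01) = 130·0.6331 − 124·0.9887·0.4960 = 82.3030 − 60.8090 = 21.4940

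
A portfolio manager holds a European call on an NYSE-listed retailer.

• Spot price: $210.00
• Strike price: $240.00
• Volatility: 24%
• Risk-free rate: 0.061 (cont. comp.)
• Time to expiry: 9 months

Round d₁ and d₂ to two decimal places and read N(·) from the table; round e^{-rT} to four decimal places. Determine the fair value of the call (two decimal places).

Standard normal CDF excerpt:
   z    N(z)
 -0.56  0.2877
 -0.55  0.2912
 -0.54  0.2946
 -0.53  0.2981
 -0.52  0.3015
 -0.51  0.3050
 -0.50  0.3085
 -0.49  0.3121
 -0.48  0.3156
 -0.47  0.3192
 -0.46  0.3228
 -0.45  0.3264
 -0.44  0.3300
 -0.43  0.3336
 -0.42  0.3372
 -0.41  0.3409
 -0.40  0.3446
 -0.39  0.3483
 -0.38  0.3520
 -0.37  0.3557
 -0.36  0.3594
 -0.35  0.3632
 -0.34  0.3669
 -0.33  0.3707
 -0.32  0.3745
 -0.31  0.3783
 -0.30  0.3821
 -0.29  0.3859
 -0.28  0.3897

T = 0.75;  σ√T = 0.2078
ln(S/K) + (r + σ²/2)T = ln(210/240) + (0.061 + 0.24²/2)·0.75 = -0.1335 + 0.0673 = -0.0662
d₁ = -0.0662 / 0.2078 = -0.3184 ≈ -0.32
d₂ = d₁ − σ√T = -0.3184 − 0.2078 = -0.5263 ≈ -0.53
exp(−rT) = exp(−0.061·0.75) = 0.9553
C = 210·N(-0.32) − 240·0.9553·N(-0.53) = 210·0.3745 − 240·0.9553·0.2981 = 78.6450 − 68.3460 = 10.2990

$10.30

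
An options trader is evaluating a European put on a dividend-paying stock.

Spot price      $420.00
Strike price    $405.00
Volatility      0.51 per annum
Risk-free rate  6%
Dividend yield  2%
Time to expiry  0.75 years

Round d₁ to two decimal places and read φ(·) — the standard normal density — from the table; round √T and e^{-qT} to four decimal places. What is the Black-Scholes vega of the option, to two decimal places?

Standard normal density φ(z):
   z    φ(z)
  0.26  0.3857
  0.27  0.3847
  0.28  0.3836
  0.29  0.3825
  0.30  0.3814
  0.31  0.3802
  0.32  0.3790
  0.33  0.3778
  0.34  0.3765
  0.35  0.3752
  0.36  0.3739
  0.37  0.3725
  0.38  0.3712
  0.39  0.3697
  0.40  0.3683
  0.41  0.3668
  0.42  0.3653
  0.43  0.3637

σ√T = 0.51 × 0.8660 = 0.4417
d₁ = [ln(420/405) + (0.06 − 0.02 + ½·0.51²)·0.75] / (σ√T) = (0.0364 + 0.1275) / 0.4417 = 0.3711 → 0.37
√T = √0.75 = 0.8660
φ(d₁) = φ(0.37) = 0.3725
exp(−qT) = exp(−0.02·0.75) = 0.9851
vega = S·exp(−qT)·φ(d₁)·√T = 420·0.9851·0.3725·0.8660 = 133.4670
(The call has the same vega.)

133.47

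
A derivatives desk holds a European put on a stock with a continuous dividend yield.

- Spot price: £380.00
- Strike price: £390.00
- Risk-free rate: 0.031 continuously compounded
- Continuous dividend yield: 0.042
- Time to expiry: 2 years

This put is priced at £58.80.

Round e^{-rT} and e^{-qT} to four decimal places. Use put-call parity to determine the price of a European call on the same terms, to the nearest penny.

£41.61

e^(−qT) = e^(−0.042·2) = 0.9194;  e^(−rT) = e^(−0.031·2) = 0.9399
Put-call parity: C − P = S·e^(−qT) − K·e^(−rT) = 380·0.9194 − 390·0.9399 = 349.3720 − 366.5610 = -17.1890
C = P + (C − P) = 58.80 + (-17.1890) = 41.6110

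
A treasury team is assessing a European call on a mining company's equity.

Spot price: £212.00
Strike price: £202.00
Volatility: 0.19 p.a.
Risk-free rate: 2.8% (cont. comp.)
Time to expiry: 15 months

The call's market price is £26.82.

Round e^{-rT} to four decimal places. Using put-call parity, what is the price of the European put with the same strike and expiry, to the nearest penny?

e^(−rT) = e^(−0.028·1.25) = 0.9656
Put-call parity: C − P = S − K·e^(−rT) = 212 − 202·0.9656 = 212 − 195.0512 = 16.9488
P = C − (C − P) = 26.82 − (16.9488) = 9.8712

£9.87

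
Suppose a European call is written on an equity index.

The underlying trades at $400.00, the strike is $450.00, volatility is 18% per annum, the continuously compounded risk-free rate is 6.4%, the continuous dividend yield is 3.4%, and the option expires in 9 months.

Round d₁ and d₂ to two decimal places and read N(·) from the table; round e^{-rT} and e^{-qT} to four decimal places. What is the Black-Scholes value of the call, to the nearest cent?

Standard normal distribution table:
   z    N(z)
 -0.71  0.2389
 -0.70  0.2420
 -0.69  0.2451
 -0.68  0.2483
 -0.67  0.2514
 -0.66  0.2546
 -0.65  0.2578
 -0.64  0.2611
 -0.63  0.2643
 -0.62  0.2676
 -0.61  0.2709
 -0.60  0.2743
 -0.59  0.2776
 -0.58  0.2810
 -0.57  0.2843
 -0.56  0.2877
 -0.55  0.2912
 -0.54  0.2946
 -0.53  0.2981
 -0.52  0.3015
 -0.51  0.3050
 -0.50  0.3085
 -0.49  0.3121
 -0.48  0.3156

T = 0.75;  σ√T = 0.1559
d₁ = [ln(400/450) + (0.064 − 0.034 + 0.18²/2)·0.75] / 0.1559 = [-0.1178 + 0.0347] / 0.1559 = -0.5333 which rounds to -0.53
d₂ = d₁ − σ√T = -0.5333 − 0.1559 = -0.6892 which rounds to -0.69
e^(−qT) = e^(−0.034·0.75) = 0.9748;  e^(−rT) = e^(−0.064·0.75) = 0.9531
C = 400·0.9748·N(-0.53) − 450·0.9531·N(-0.69) = 400·0.9748·0.2981 − 450·0.9531·0.2451 = 116.2352 − 105.1222 = 11.1130

$11.11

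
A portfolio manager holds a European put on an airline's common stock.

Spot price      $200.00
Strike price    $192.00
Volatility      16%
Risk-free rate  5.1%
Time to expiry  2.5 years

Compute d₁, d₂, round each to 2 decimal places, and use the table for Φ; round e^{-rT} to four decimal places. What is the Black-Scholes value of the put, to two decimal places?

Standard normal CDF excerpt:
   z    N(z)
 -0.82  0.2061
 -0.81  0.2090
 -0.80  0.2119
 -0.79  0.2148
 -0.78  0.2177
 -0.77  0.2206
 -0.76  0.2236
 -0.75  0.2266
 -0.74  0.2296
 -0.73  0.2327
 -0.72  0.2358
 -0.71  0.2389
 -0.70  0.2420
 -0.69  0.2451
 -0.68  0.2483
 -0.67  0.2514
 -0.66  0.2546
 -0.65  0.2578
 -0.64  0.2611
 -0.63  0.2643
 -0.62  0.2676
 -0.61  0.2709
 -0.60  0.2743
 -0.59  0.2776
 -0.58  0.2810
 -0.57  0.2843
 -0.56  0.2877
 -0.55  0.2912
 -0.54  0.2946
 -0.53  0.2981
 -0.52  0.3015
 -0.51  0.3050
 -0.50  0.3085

$6.83

σ√T = 0.16 × 1.5811 = 0.2530
ln(S/K) + (r + σ²/2)T = ln(200/192) + (0.051 + 0.16²/2)·2.5 = 0.0408 + 0.1595 = 0.2003
d₁ = 0.2003 / 0.2530 = 0.7918 ⇒ 0.79
d₂ = d₁ − σ√T = 0.7918 − 0.2530 = 0.5389 ⇒ 0.54
exp(−rT) = exp(−0.051·2.5) = 0.8803
P = 192·0.8803·N(-0.54) − 200·N(-0.79) = 192·0.8803·0.2946 − 200·0.2148 = 49.7926 − 42.9600 = 6.8326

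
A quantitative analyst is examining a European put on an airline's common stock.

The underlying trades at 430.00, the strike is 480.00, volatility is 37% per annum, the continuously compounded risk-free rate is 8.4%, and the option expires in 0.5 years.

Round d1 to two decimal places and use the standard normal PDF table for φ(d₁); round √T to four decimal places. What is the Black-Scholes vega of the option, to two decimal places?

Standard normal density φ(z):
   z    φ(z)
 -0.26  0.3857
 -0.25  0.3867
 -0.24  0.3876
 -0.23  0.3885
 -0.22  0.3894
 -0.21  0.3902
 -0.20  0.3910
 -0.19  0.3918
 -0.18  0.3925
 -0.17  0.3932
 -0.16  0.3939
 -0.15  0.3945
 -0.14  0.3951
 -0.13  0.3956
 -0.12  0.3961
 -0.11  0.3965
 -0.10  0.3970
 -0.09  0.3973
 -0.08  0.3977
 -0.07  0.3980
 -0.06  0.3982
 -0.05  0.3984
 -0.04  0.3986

120.28

σ√T = 0.37 × 0.7071 = 0.2616
d₁ = [ln(430/480) + (0.084 + ½·0.37²)·0.5] / (σ√T) = (-0.1100 + 0.0762) / 0.2616 = -0.1291 ≈ -0.13
√T = √0.5 = 0.7071
φ(d₁) = φ(-0.13) = 0.3956
vega = S·φ(d₁)·√T = 430·0.3956·0.7071 = 120.2834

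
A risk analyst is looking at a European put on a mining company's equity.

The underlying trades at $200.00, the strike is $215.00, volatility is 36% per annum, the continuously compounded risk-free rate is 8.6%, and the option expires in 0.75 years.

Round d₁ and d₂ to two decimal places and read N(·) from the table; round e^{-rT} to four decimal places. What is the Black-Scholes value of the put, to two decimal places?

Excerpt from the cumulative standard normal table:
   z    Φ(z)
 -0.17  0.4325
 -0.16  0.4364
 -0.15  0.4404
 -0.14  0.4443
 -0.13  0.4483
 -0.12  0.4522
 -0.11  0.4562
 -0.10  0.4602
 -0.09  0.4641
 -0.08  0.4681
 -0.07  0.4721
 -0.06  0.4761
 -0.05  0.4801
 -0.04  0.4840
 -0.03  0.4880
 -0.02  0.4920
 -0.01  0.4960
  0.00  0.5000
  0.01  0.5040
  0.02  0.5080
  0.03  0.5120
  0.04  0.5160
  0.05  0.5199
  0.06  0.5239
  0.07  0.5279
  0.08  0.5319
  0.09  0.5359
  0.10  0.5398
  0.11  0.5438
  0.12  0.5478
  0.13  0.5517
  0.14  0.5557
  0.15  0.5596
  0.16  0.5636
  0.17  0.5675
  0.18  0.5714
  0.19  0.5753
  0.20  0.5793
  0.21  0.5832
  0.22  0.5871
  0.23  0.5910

$25.51

T = 0.75;  σ√T = 0.3118
d₁ = [ln(200/215) + (0.086 + 0.36²/2)·0.75] / 0.3118 = [-0.0723 + 0.1131] / 0.3118 = 0.1308 ≈ 0.13
d₂ = d₁ − σ√T = 0.1308 − 0.3118 = -0.1810 ≈ -0.18
e^(−rT) = e^(−0.086·0.75) = 0.9375
N(−d₂) = N(0.18) = 0.5714;  N(−d₁) = N(-0.13) = 0.4483
P = 215·0.9375·0.5714 − 200·0.4483 = 115.1728 − 89.6600 = 25.5128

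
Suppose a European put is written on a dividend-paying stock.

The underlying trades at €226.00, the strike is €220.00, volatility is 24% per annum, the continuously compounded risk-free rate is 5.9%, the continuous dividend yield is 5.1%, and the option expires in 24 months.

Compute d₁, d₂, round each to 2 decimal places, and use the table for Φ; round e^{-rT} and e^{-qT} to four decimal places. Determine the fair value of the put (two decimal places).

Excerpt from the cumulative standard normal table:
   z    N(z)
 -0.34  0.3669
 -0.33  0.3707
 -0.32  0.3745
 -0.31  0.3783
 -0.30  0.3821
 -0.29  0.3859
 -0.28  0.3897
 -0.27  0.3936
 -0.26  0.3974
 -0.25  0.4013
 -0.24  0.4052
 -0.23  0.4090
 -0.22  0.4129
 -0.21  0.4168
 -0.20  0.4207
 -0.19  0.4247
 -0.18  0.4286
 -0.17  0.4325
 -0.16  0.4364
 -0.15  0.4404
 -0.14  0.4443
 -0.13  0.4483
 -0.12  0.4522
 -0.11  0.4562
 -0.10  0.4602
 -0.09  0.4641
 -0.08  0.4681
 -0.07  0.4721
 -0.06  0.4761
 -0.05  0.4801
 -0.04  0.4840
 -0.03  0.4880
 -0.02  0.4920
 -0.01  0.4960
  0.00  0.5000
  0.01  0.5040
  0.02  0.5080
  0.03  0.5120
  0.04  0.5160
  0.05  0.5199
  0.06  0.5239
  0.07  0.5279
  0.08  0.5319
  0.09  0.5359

T = 2;  σ√T = 0.3394
ln(S/K) + (r − q + σ²/2)T = ln(226/220) + (0.059 − 0.051 + 0.24²/2)·2 = 0.0269 + 0.0736 = 0.1005
d₁ = 0.1005 / 0.3394 = 0.2961 which rounds to 0.30
d₂ = d₁ − σ√T = 0.2961 − 0.3394 = -0.0433 which rounds to -0.04
exp(−qT) = exp(−0.051·2) = 0.9030;  exp(−rT) = exp(−0.059·2) = 0.8887
N(−d₂) = N(0.04) = 0.5160;  N(−d₁) = N(-0.30) = 0.3821
P = 220·0.8887·0.5160 − 226·0.9030·0.3821 = 100.8852 − 77.9782 = 22.9070

€22.91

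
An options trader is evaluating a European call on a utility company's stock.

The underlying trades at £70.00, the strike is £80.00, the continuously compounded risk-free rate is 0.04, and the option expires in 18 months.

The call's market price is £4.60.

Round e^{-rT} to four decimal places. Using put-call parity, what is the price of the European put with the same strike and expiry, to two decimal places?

£9.94

exp(−rT) = exp(−0.04·1.5) = 0.9418
Put-call parity: C − P = S − K·e^(−rT) = 70 − 80·0.9418 = 70 − 75.3440 = -5.3440
P = C − (C − P) = 4.60 − (-5.3440) = 9.9440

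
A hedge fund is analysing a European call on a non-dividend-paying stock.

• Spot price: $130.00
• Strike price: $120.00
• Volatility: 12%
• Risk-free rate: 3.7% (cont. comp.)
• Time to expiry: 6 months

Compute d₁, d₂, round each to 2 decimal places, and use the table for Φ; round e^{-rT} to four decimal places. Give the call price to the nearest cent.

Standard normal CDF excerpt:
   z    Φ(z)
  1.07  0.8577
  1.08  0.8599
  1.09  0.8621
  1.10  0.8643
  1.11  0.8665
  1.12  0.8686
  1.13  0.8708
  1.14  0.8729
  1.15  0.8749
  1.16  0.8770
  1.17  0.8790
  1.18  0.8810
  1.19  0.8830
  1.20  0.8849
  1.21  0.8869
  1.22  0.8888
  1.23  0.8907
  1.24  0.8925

$12.71

σ√T = 0.12·√0.5 = 0.0849
ln(S/K) + (r + σ²/2)T = ln(130/120) + (0.037 + 0.12²/2)·0.5 = 0.0800 + 0.0221 = 0.1021
d₁ = 0.1021 / 0.0849 = 1.2038 ⇒ 1.20
d₂ = d₁ − σ√T = 1.2038 − 0.0849 = 1.1189 ⇒ 1.12
e^(−rT) = e^(−0.037·0.5) = 0.9817
N(d₁) = N(1.20) = 0.8849;  N(d₂) = N(1.12) = 0.8686
C = 130·0.8849 − 120·0.9817·0.8686 = 115.0370 − 102.3246 = 12.7124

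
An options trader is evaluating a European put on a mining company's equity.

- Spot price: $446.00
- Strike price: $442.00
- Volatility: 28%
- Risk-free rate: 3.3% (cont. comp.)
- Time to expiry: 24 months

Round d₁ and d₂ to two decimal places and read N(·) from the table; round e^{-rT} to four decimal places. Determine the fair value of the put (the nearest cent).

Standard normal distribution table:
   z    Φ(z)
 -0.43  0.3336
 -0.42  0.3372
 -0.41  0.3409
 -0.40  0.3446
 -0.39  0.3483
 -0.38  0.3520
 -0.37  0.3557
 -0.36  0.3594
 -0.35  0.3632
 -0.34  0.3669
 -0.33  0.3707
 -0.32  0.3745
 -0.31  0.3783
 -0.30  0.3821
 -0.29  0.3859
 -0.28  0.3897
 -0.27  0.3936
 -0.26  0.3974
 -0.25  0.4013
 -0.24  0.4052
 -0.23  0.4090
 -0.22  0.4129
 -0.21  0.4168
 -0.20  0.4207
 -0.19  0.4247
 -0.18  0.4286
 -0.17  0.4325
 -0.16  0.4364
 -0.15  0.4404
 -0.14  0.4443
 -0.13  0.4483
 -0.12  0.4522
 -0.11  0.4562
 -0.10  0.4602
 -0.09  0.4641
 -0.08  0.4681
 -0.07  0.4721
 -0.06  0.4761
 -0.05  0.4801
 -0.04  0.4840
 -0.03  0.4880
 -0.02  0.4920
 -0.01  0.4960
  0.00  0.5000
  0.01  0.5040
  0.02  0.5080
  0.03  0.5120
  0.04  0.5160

σ√T = 0.28·√2 = 0.3960
d₁ = [ln(446/442) + (0.033 + 0.28²/2)·2] / 0.3960 = [0.0090 + 0.1444] / 0.3960 = 0.3874 ≈ 0.39
d₂ = d₁ − σ√T = 0.3874 − 0.3960 = -0.0086 ≈ -0.01
e^(−rT) = e^(−0.033·2) = 0.9361
N(−d₂) = N(0.01) = 0.5040;  N(−d₁) = N(-0.39) = 0.3483
P = 442·0.9361·0.5040 − 446·0.3483 = 208.5331 − 155.3418 = 53.1913

$53.19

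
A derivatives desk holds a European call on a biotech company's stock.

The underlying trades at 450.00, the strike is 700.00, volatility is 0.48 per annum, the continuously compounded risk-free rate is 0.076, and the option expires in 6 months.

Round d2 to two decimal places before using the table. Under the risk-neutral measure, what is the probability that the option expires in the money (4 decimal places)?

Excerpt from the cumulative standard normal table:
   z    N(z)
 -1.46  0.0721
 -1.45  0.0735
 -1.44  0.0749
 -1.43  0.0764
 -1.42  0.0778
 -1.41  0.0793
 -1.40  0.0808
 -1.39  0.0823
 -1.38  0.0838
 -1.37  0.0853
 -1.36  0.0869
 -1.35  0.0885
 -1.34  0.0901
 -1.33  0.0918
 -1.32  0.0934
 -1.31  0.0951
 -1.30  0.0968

0.0869

σ√T = 0.48·√0.5 = 0.3394
d₁ = [ln(450/700) + (0.076 + 0.48²/2)·0.5] / 0.3394 = [-0.4418 + 0.0956] / 0.3394 = -1.0201 ≈ -1.02
d₂ = d₁ − σ√T = -1.0201 − 0.3394 = -1.3595 ≈ -1.36
Risk-neutral Pr[S_T > K] = N(d₂) = N(-1.36) = 0.0869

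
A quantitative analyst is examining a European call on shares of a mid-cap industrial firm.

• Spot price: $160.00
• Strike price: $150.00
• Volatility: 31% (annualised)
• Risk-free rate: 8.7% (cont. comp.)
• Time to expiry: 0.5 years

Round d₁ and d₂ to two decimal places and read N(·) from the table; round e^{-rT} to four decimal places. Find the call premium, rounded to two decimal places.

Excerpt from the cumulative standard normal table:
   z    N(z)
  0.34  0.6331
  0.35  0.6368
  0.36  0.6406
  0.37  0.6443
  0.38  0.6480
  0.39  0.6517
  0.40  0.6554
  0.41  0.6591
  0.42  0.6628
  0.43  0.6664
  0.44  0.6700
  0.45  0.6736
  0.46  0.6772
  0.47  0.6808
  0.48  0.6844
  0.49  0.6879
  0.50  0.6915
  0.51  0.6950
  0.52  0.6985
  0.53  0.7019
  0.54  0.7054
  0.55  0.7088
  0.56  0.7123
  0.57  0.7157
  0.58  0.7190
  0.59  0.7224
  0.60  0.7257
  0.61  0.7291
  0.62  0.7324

$23.05

T = 0.5;  σ√T = 0.2192
d₁ = [ln(160/150) + (0.087 + 0.31²/2)·0.5] / 0.2192 = [0.0645 + 0.0675] / 0.2192 = 0.6025 → 0.60
d₂ = d₁ − σ√T = 0.6025 − 0.2192 = 0.3833 → 0.38
exp(−rT) = exp(−0.087·0.5) = 0.9574
N(d₁) = N(0.60) = 0.7257;  N(d₂) = N(0.38) = 0.6480
C = 160·0.7257 − 150·0.9574·0.6480 = 116.1120 − 93.0593 = 23.0527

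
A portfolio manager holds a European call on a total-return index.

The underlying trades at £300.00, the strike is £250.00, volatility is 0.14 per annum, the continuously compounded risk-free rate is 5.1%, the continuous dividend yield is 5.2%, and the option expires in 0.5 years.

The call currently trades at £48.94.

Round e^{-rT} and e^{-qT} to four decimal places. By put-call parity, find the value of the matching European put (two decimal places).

exp(−qT) = exp(−0.052·0.5) = 0.9743;  exp(−rT) = exp(−0.051·0.5) = 0.9748
Put-call parity: C − P = S·e^(−qT) − K·e^(−rT) = 300·0.9743 − 250·0.9748 = 292.2900 − 243.7000 = 48.5900
P = C − (C − P) = 48.94 − (48.5900) = 0.3500

£0.35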